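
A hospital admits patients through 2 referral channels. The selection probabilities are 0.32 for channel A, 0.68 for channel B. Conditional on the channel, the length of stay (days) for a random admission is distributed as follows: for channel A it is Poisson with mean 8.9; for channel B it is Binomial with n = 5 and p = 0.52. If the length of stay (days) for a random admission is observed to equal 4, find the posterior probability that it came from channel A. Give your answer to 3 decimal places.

Likelihoods P(X=4 | ·): A: 0.0356556; B: 0.175479.
Posterior ∝ prior × likelihood. Numerator for A: 0.32·0.0356556 = 0.0114098.
Normalizing constant: 0.32·0.0356556 + 0.68·0.175479 = 0.130735.
P(A | observation) = 0.0114098 / 0.130735 = 0.087274.

0.087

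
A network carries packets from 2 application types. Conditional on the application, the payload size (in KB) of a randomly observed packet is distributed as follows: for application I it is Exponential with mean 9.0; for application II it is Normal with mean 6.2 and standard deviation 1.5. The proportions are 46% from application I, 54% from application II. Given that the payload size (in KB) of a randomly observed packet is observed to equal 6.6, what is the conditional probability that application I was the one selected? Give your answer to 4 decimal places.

0.1505

Likelihoods f(6.6 | ·): I: 0.0533673; II: 0.256671.
Posterior ∝ prior × likelihood. Numerator for I: 0.46·0.0533673 = 0.0245489.
Normalizing constant: 0.46·0.0533673 + 0.54·0.256671 = 0.163151.
P(I | observation) = 0.0245489 / 0.163151 = 0.150467.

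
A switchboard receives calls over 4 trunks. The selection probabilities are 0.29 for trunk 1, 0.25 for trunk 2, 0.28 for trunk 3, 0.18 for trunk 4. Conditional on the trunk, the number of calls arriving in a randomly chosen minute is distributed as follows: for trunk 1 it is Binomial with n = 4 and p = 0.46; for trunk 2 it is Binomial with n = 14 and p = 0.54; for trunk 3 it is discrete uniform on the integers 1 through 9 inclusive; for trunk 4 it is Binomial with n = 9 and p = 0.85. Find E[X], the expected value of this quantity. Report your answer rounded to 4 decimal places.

5.2006

Component means — 1: 1.84; 2: 7.56; 3: 5; 4: 7.65.
E[X] = 0.29·1.84 + 0.25·7.56 + 0.28·5 + 0.18·7.65 = 5.2006.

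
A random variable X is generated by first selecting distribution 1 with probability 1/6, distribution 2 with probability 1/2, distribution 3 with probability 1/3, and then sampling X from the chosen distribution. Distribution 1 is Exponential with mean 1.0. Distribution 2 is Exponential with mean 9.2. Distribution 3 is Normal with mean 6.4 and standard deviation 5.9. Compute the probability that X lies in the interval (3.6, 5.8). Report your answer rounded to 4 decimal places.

0.1233

Conditional on each component, P(3.6 < X < 5.8): 1: 0.0242962; 2: 0.143814; 3: 0.141955.
By total probability, P(3.6 < X < 5.8) = 0.166667·0.0242962 + 0.5·0.143814 + 0.333333·0.141955 = 0.123275.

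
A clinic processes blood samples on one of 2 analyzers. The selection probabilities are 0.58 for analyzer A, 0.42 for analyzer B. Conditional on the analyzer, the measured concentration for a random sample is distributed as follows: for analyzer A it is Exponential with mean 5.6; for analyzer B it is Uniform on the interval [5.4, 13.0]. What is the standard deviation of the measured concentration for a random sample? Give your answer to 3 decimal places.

4.834

Per component, A: μ=5.6, E[X²]=62.72; B: μ=9.2, E[X²]=89.4533.
E[X] = 0.58·5.6 + 0.42·9.2 = 7.112.
E[X²] = 0.58·62.72 + 0.42·89.4533 = 73.948.
Var(X) = E[X²] − (E[X])² = 73.948 − 50.5805 = 23.3675.
SD(X) = √23.3675 = 4.83399.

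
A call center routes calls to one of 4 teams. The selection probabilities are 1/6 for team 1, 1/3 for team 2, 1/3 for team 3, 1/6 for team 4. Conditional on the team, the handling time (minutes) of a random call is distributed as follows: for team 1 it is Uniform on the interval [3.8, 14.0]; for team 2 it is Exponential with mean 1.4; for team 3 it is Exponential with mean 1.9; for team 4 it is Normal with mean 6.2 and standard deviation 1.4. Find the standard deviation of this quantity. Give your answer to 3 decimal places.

3.466

Per component, 1: μ=8.9, E[X²]=87.88; 2: μ=1.4, E[X²]=3.92; 3: μ=1.9, E[X²]=7.22; 4: μ=6.2, E[X²]=40.4.
E[X] = 0.166667·8.9 + 0.333333·1.4 + 0.333333·1.9 + 0.166667·6.2 = 3.61667.
E[X²] = 0.166667·87.88 + 0.333333·3.92 + 0.333333·7.22 + 0.166667·40.4 = 25.0933.
Var(X) = E[X²] − (E[X])² = 25.0933 − 13.0803 = 12.0131.
SD(X) = √12.0131 = 3.46599.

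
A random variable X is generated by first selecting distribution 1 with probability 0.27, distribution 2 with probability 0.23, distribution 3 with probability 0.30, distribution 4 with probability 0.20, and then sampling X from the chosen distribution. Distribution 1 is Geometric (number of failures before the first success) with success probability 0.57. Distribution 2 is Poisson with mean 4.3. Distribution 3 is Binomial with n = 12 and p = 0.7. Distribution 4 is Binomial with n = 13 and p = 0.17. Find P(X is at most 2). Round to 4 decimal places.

0.4170

Conditional on each component, P(X ≤ 2): 1: 0.920493; 2: 0.197355; 3: 0.000206376; 4: 0.615249.
By total probability, P(X ≤ 2) = 0.27·0.920493 + 0.23·0.197355 + 0.3·0.000206376 + 0.2·0.615249 = 0.417036.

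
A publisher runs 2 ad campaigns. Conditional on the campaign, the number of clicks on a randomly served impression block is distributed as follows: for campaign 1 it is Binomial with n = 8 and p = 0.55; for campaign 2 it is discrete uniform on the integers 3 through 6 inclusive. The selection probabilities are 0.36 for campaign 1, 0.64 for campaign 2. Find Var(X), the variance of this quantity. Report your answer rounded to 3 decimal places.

1.515

Per component, 1: μ=4.4, E[X²]=21.34; 2: μ=4.5, E[X²]=21.5.
E[X] = 0.36·4.4 + 0.64·4.5 = 4.464.
E[X²] = 0.36·21.34 + 0.64·21.5 = 21.4424.
Var(X) = E[X²] − (E[X])² = 21.4424 − 19.9273 = 1.5151.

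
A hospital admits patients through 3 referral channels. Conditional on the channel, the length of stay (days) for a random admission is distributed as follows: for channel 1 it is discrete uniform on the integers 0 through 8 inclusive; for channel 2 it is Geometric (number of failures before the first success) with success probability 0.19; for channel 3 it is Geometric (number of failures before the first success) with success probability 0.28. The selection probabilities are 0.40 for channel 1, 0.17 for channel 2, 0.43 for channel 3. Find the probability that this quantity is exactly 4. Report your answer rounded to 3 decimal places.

0.091

Conditional on each channel, P(X = 4): 1: 0.111111; 2: 0.0817888; 3: 0.0752468.
By total probability, P(X = 4) = 0.4·0.111111 + 0.17·0.0817888 + 0.43·0.0752468 = 0.0907047.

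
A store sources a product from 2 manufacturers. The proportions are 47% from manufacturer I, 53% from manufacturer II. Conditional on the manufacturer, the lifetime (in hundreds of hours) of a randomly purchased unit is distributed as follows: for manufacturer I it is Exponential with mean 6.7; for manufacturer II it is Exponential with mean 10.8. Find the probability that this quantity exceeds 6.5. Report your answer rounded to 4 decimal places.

Conditional on each manufacturer, P(X > 6.5): I: 0.379026; II: 0.547796.
By total probability, P(X > 6.5) = 0.47·0.379026 + 0.53·0.547796 = 0.468474.

0.4685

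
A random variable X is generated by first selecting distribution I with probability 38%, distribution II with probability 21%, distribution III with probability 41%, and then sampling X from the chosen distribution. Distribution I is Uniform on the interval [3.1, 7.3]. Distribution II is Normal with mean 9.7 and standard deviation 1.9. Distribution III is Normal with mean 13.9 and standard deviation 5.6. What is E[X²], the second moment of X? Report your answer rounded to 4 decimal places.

123.4245

For each component E[X²] = Var + (mean)², giving I: 28.51; II: 97.7; III: 224.57.
Overall E[X²] = 0.38·28.51 + 0.21·97.7 + 0.41·224.57 = 123.424.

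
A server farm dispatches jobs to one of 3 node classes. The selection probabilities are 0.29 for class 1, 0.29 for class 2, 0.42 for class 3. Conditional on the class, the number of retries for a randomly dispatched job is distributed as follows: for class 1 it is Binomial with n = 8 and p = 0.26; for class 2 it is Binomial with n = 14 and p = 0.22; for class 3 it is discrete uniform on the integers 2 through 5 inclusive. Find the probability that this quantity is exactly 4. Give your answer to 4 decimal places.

Conditional on each class, P(X = 4): 1: 0.095922; 2: 0.195466; 3: 0.25.
By total probability, P(X = 4) = 0.29·0.095922 + 0.29·0.195466 + 0.42·0.25 = 0.189502.

0.1895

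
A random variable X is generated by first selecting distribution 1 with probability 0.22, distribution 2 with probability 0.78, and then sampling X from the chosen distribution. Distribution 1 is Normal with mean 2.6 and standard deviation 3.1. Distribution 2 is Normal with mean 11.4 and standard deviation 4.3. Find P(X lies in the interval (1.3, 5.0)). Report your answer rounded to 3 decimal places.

0.143

Conditional on each component, P(1.3 < X < 5.0): 1: 0.443113; 2: 0.0589103.
By total probability, P(1.3 < X < 5.0) = 0.22·0.443113 + 0.78·0.0589103 = 0.143435.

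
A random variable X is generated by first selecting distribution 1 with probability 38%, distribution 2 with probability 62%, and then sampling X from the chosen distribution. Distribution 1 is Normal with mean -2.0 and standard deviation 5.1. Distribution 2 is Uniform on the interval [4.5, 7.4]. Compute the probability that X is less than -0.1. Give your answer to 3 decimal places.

Conditional on each component, P(X < -0.1): 1: 0.645258; 2: 0.
By total probability, P(X < -0.1) = 0.38·0.645258 + 0.62·0 = 0.245198.

0.245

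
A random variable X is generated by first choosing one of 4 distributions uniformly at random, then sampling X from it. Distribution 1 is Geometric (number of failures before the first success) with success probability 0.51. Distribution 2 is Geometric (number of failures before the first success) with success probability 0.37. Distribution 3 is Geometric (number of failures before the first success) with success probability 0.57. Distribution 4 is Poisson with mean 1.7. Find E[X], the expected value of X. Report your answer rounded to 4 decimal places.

1.2795

Component means — 1: 0.960784; 2: 1.7027; 3: 0.754386; 4: 1.7.
E[X] = 0.25·0.960784 + 0.25·1.7027 + 0.25·0.754386 + 0.25·1.7 = 1.27947.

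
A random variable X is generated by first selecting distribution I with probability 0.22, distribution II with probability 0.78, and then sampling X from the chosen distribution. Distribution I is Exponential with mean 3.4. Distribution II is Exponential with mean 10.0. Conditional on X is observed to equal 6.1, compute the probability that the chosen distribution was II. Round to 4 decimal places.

0.7975

Likelihoods f(6.1 | ·): I: 0.0489041; II: 0.0543351.
Posterior ∝ prior × likelihood. Numerator for II: 0.78·0.0543351 = 0.0423814.
Normalizing constant: 0.22·0.0489041 + 0.78·0.0543351 = 0.0531403.
P(II | observation) = 0.0423814 / 0.0531403 = 0.797538.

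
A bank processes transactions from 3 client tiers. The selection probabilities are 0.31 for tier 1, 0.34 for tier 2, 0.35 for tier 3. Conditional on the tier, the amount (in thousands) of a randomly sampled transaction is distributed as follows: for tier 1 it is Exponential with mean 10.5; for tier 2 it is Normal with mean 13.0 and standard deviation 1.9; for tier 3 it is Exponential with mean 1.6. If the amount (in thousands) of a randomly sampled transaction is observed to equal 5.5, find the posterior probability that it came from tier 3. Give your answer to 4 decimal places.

Likelihoods f(5.5 | ·): 1: 0.0564057; 2: 8.68219e-05; 3: 0.0200906.
Posterior ∝ prior × likelihood. Numerator for 3: 0.35·0.0200906 = 0.00703171.
Normalizing constant: 0.31·0.0564057 + 0.34·8.68219e-05 + 0.35·0.0200906 = 0.024547.
P(3 | observation) = 0.00703171 / 0.024547 = 0.286459.

0.2865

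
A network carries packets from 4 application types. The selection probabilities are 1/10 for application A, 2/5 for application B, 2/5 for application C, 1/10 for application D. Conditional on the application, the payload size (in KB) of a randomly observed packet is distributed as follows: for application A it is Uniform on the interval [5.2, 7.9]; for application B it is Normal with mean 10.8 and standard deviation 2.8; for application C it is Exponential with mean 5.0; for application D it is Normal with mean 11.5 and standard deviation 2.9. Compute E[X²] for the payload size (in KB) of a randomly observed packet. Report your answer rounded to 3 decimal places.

For each component E[X²] = Var + (mean)², giving A: 43.51; B: 124.48; C: 50; D: 140.66.
Overall E[X²] = 0.1·43.51 + 0.4·124.48 + 0.4·50 + 0.1·140.66 = 88.209.

88.209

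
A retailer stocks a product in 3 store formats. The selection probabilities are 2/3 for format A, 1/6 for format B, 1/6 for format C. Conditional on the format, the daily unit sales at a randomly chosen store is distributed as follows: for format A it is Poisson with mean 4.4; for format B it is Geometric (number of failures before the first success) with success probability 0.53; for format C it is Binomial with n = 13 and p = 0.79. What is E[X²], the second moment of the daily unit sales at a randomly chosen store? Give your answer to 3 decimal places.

For each component E[X²] = Var + (mean)², giving A: 23.76; B: 2.45959; C: 107.63.
Overall E[X²] = 0.666667·23.76 + 0.166667·2.45959 + 0.166667·107.63 = 34.1882.

34.188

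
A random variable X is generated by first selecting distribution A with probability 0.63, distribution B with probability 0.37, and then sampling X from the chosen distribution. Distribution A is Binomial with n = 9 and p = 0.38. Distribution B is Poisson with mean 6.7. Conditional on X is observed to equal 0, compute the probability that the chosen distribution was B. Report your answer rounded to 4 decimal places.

Likelihoods P(X=0 | ·): A: 0.0135371; B: 0.00123091.
Posterior ∝ prior × likelihood. Numerator for B: 0.37·0.00123091 = 0.000455437.
Normalizing constant: 0.63·0.0135371 + 0.37·0.00123091 = 0.0089838.
P(B | observation) = 0.000455437 / 0.0089838 = 0.0506954.

0.0507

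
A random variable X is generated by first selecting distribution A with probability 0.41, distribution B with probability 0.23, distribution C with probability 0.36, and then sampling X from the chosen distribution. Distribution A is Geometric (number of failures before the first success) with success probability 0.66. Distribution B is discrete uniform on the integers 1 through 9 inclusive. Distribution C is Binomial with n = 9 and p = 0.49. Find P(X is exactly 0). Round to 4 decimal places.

0.2714

Conditional on each component, P(X = 0): A: 0.66; B: 0; C: 0.00233417.
By total probability, P(X = 0) = 0.41·0.66 + 0.23·0 + 0.36·0.00233417 = 0.27144.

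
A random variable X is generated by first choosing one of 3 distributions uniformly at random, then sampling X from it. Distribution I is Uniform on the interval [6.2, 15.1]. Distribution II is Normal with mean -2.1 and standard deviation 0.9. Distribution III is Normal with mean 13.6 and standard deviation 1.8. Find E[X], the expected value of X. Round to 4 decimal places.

7.3833

Component means — I: 10.65; II: -2.1; III: 13.6.
E[X] = 0.333333·10.65 + 0.333333·-2.1 + 0.333333·13.6 = 7.38333.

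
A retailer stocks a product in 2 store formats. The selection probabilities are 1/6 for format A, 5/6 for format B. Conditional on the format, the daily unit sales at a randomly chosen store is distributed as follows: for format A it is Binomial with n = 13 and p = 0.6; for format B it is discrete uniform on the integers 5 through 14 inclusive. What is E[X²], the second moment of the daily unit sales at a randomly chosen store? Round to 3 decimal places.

92.743

For each component E[X²] = Var + (mean)², giving A: 63.96; B: 98.5.
Overall E[X²] = 0.166667·63.96 + 0.833333·98.5 = 92.7433.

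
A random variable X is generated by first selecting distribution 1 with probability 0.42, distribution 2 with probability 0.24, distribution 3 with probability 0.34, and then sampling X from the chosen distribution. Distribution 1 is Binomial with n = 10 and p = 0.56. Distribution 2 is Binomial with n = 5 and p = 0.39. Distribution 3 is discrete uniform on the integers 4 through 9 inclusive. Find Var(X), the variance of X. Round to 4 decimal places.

Per component, 1: μ=5.6, E[X²]=33.824; 2: μ=1.95, E[X²]=4.992; 3: μ=6.5, E[X²]=45.1667.
E[X] = 0.42·5.6 + 0.24·1.95 + 0.34·6.5 = 5.03.
E[X²] = 0.42·33.824 + 0.24·4.992 + 0.34·45.1667 = 30.7608.
Var(X) = E[X²] − (E[X])² = 30.7608 − 25.3009 = 5.45993.

5.4599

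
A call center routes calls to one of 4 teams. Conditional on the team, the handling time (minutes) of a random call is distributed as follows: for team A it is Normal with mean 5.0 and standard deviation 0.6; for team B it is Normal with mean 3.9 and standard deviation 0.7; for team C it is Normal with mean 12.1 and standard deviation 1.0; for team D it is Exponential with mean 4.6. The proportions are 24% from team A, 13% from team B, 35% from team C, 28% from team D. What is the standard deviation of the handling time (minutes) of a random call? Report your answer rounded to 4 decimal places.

Per component, A: μ=5, E[X²]=25.36; B: μ=3.9, E[X²]=15.7; C: μ=12.1, E[X²]=147.41; D: μ=4.6, E[X²]=42.32.
E[X] = 0.24·5 + 0.13·3.9 + 0.35·12.1 + 0.28·4.6 = 7.23.
E[X²] = 0.24·25.36 + 0.13·15.7 + 0.35·147.41 + 0.28·42.32 = 71.5705.
Var(X) = E[X²] − (E[X])² = 71.5705 − 52.2729 = 19.2976.
SD(X) = √19.2976 = 4.3929.

4.3929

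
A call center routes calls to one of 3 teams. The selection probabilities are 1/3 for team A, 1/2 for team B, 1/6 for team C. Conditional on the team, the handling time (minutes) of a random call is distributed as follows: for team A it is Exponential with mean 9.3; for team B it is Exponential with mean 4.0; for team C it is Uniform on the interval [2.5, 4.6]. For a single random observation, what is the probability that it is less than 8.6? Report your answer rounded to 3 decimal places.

0.810

Conditional on each team, P(X < 8.6): A: 0.603362; B: 0.883516; C: 1.
By total probability, P(X < 8.6) = 0.333333·0.603362 + 0.5·0.883516 + 0.166667·1 = 0.809545.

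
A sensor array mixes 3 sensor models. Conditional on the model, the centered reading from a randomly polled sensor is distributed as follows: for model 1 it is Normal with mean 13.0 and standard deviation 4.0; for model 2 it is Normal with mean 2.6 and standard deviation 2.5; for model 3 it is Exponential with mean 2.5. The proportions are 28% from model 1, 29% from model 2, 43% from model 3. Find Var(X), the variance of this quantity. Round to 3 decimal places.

Per component, 1: μ=13, E[X²]=185; 2: μ=2.6, E[X²]=13.01; 3: μ=2.5, E[X²]=12.5.
E[X] = 0.28·13 + 0.29·2.6 + 0.43·2.5 = 5.469.
E[X²] = 0.28·185 + 0.29·13.01 + 0.43·12.5 = 60.9479.
Var(X) = E[X²] − (E[X])² = 60.9479 − 29.91 = 31.0379.

31.038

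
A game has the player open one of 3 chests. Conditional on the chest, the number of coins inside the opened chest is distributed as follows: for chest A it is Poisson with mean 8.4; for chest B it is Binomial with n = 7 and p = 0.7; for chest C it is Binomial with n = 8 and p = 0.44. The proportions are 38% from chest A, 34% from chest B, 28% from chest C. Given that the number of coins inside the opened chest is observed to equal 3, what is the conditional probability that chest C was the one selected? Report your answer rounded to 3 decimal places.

Likelihoods P(X=3 | ·): A: 0.0222133; B: 0.0972405; C: 0.262716.
Posterior ∝ prior × likelihood. Numerator for C: 0.28·0.262716 = 0.0735604.
Normalizing constant: 0.38·0.0222133 + 0.34·0.0972405 + 0.28·0.262716 = 0.115063.
P(C | observation) = 0.0735604 / 0.115063 = 0.639304.

0.639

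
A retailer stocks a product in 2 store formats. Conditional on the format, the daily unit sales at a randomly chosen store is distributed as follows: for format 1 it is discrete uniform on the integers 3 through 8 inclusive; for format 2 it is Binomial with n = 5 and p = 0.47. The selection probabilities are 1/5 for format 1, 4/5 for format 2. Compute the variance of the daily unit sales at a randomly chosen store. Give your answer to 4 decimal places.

Per component, 1: μ=5.5, E[X²]=33.1667; 2: μ=2.35, E[X²]=6.768.
E[X] = 0.2·5.5 + 0.8·2.35 = 2.98.
E[X²] = 0.2·33.1667 + 0.8·6.768 = 12.0477.
Var(X) = E[X²] − (E[X])² = 12.0477 − 8.8804 = 3.16733.

3.1673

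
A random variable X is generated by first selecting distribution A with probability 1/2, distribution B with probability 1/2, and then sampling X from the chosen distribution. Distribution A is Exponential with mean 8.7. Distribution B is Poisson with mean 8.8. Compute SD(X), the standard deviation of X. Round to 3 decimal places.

Per component, A: μ=8.7, E[X²]=151.38; B: μ=8.8, E[X²]=86.24.
E[X] = 0.5·8.7 + 0.5·8.8 = 8.75.
E[X²] = 0.5·151.38 + 0.5·86.24 = 118.81.
Var(X) = E[X²] − (E[X])² = 118.81 − 76.5625 = 42.2475.
SD(X) = √42.2475 = 6.49981.

6.500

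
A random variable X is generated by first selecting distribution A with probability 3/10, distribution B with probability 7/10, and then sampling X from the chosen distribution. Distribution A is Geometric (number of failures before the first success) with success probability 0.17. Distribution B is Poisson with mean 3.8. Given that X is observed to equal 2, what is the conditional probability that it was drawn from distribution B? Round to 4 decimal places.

Likelihoods P(X=2 | ·): A: 0.117113; B: 0.161517.
Posterior ∝ prior × likelihood. Numerator for B: 0.7·0.161517 = 0.113062.
Normalizing constant: 0.3·0.117113 + 0.7·0.161517 = 0.148196.
P(B | observation) = 0.113062 / 0.148196 = 0.762922.

0.7629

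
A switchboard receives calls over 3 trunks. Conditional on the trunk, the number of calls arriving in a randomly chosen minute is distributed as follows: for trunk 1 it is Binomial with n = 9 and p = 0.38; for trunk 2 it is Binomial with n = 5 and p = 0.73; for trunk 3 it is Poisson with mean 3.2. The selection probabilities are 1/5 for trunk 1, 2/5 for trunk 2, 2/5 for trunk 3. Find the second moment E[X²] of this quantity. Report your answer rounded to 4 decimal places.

13.8626

For each component E[X²] = Var + (mean)², giving 1: 13.8168; 2: 14.308; 3: 13.44.
Overall E[X²] = 0.2·13.8168 + 0.4·14.308 + 0.4·13.44 = 13.8626.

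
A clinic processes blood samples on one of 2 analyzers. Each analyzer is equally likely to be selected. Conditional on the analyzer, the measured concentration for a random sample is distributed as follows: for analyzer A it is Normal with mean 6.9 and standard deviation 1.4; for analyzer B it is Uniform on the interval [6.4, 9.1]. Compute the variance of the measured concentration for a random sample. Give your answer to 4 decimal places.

Per component, A: μ=6.9, E[X²]=49.57; B: μ=7.75, E[X²]=60.67.
E[X] = 0.5·6.9 + 0.5·7.75 = 7.325.
E[X²] = 0.5·49.57 + 0.5·60.67 = 55.12.
Var(X) = E[X²] − (E[X])² = 55.12 − 53.6556 = 1.46438.

1.4644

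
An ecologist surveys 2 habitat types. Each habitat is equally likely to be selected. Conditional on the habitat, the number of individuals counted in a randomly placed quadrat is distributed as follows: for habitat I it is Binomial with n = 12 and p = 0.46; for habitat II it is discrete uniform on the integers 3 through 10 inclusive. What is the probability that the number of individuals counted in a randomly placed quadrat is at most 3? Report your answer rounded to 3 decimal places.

0.122

Conditional on each habitat, P(X ≤ 3): I: 0.11995; II: 0.125.
By total probability, P(X ≤ 3) = 0.5·0.11995 + 0.5·0.125 = 0.122475.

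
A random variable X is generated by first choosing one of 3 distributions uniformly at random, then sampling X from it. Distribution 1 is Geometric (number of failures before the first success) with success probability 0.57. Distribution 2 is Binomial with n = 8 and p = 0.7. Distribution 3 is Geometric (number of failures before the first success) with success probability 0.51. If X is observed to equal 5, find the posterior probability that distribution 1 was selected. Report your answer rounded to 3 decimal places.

Likelihoods P(X=5 | ·): 1: 0.00837948; 2: 0.254122; 3: 0.0144062.
Posterior ∝ prior × likelihood. Numerator for 1: 0.333333·0.00837948 = 0.00279316.
Normalizing constant: 0.333333·0.00837948 + 0.333333·0.254122 + 0.333333·0.0144062 = 0.0923025.
P(1 | observation) = 0.00279316 / 0.0923025 = 0.0302609.

0.030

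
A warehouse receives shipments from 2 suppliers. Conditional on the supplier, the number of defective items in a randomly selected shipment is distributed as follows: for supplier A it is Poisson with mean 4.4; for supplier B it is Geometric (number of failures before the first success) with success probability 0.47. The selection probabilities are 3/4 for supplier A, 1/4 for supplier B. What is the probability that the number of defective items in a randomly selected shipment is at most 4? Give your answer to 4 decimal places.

0.6529

Conditional on each supplier, P(X ≤ 4): A: 0.551184; B: 0.95818.
By total probability, P(X ≤ 4) = 0.75·0.551184 + 0.25·0.95818 = 0.652933.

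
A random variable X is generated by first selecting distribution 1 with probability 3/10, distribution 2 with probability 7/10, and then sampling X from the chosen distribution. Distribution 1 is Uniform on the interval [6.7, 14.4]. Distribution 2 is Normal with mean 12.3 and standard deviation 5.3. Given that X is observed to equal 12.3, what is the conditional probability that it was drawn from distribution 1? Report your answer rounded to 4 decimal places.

Likelihoods f(12.3 | ·): 1: 0.12987; 2: 0.0752721.
Posterior ∝ prior × likelihood. Numerator for 1: 0.3·0.12987 = 0.038961.
Normalizing constant: 0.3·0.12987 + 0.7·0.0752721 = 0.0916515.
P(1 | observation) = 0.038961 / 0.0916515 = 0.4251.

0.4251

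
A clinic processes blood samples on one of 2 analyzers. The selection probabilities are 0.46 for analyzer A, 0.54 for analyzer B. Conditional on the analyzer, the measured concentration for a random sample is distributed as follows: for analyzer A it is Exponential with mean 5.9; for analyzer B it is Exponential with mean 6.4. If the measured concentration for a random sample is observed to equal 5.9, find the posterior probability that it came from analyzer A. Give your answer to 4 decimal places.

0.4608

Likelihoods f(5.9 | ·): A: 0.0623524; B: 0.062152.
Posterior ∝ prior × likelihood. Numerator for A: 0.46·0.0623524 = 0.0286821.
Normalizing constant: 0.46·0.0623524 + 0.54·0.062152 = 0.0622442.
P(A | observation) = 0.0286821 / 0.0622442 = 0.4608.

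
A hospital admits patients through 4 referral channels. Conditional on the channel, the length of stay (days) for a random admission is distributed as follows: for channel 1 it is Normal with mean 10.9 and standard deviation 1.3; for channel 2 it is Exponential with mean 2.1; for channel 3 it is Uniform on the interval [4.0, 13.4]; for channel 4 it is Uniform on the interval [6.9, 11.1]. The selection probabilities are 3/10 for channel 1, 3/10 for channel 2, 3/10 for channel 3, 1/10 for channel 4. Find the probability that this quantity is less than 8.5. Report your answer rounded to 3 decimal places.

0.486

Conditional on each channel, P(X < 8.5): 1: 0.0324349; 2: 0.982536; 3: 0.478723; 4: 0.380952.
By total probability, P(X < 8.5) = 0.3·0.0324349 + 0.3·0.982536 + 0.3·0.478723 + 0.1·0.380952 = 0.486204.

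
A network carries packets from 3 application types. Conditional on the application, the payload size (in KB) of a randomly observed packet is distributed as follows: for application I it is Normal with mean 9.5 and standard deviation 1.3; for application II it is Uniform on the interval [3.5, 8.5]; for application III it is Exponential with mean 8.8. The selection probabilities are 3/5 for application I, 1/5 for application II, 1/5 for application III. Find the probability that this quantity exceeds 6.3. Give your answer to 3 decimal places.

Conditional on each application, P(X > 6.3): I: 0.993083; II: 0.44; III: 0.488748.
By total probability, P(X > 6.3) = 0.6·0.993083 + 0.2·0.44 + 0.2·0.488748 = 0.781599.

0.782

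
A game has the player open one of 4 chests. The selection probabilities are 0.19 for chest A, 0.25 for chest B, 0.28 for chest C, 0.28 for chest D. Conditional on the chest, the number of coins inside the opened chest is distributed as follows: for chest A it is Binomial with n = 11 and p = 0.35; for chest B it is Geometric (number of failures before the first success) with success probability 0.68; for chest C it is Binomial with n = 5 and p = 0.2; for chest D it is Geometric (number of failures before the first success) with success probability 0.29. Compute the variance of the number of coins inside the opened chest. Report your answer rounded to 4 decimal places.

Per component, A: μ=3.85, E[X²]=17.325; B: μ=0.470588, E[X²]=0.913495; C: μ=1, E[X²]=1.8; D: μ=2.44828, E[X²]=14.4364.
E[X] = 0.19·3.85 + 0.25·0.470588 + 0.28·1 + 0.28·2.44828 = 1.81466.
E[X²] = 0.19·17.325 + 0.25·0.913495 + 0.28·1.8 + 0.28·14.4364 = 8.06631.
Var(X) = E[X²] − (E[X])² = 8.06631 − 3.29301 = 4.77331.

4.7733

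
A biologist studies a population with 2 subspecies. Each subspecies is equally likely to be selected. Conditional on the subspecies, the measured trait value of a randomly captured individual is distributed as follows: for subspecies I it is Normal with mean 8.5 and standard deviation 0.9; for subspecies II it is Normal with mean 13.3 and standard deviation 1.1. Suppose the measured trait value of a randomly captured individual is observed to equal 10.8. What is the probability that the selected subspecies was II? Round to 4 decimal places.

Likelihoods f(10.8 | ·): I: 0.0169242; II: 0.0274087.
Posterior ∝ prior × likelihood. Numerator for II: 0.5·0.0274087 = 0.0137044.
Normalizing constant: 0.5·0.0169242 + 0.5·0.0274087 = 0.0221665.
P(II | observation) = 0.0137044 / 0.0221665 = 0.618248.

0.6182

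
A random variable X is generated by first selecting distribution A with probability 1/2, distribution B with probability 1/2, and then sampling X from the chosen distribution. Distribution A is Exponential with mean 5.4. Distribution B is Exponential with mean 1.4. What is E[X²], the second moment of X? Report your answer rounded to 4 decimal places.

31.1200

For each component E[X²] = Var + (mean)², giving A: 58.32; B: 3.92.
Overall E[X²] = 0.5·58.32 + 0.5·3.92 = 31.12.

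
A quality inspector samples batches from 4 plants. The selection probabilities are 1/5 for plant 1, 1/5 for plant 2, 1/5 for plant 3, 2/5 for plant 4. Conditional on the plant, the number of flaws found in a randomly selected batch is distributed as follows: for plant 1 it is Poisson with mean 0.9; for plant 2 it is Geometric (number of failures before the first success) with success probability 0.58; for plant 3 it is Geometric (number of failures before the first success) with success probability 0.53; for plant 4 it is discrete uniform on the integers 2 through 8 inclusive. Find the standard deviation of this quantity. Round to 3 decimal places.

Per component, 1: μ=0.9, E[X²]=1.71; 2: μ=0.724138, E[X²]=1.77289; 3: μ=0.886792, E[X²]=2.45959; 4: μ=5, E[X²]=29.
E[X] = 0.2·0.9 + 0.2·0.724138 + 0.2·0.886792 + 0.4·5 = 2.50219.
E[X²] = 0.2·1.71 + 0.2·1.77289 + 0.2·2.45959 + 0.4·29 = 12.7885.
Var(X) = E[X²] − (E[X])² = 12.7885 − 6.26094 = 6.52756.
SD(X) = √6.52756 = 2.55491.

2.555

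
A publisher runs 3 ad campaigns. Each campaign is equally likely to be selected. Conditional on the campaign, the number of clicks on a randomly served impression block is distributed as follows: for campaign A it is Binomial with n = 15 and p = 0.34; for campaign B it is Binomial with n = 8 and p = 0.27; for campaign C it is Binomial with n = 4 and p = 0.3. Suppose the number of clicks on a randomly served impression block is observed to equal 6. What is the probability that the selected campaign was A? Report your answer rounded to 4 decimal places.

0.9695

Likelihoods P(X=6 | ·): A: 0.183727; B: 0.00578078; C: 0.
Posterior ∝ prior × likelihood. Numerator for A: 0.333333·0.183727 = 0.0612423.
Normalizing constant: 0.333333·0.183727 + 0.333333·0.00578078 + 0.333333·0 = 0.0631693.
P(A | observation) = 0.0612423 / 0.0631693 = 0.969496.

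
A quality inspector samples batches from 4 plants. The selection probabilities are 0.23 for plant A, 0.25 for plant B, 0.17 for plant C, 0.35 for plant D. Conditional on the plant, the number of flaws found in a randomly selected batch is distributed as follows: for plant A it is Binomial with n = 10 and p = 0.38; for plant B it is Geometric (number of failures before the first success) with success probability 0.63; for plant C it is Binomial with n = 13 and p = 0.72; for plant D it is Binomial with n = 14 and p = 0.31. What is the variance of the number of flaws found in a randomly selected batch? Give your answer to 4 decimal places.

10.0967

Per component, A: μ=3.8, E[X²]=16.796; B: μ=0.587302, E[X²]=1.27715; C: μ=9.36, E[X²]=90.2304; D: μ=4.34, E[X²]=21.8302.
E[X] = 0.23·3.8 + 0.25·0.587302 + 0.17·9.36 + 0.35·4.34 = 4.13103.
E[X²] = 0.23·16.796 + 0.25·1.27715 + 0.17·90.2304 + 0.35·21.8302 = 27.1621.
Var(X) = E[X²] − (E[X])² = 27.1621 − 17.0654 = 10.0967.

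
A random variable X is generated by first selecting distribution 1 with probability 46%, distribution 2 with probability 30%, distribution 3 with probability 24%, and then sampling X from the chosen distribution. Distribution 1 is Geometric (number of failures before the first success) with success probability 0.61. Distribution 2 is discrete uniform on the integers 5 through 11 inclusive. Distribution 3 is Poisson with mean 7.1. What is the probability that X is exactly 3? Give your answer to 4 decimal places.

0.0285

Conditional on each component, P(X = 3): 1: 0.0361846; 2: 0; 3: 0.049219.
By total probability, P(X = 3) = 0.46·0.0361846 + 0.3·0 + 0.24·0.049219 = 0.0284575.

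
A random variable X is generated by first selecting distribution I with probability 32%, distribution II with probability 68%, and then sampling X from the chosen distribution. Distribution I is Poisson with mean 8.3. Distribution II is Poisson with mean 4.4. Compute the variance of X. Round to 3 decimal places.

Per component, I: μ=8.3, E[X²]=77.19; II: μ=4.4, E[X²]=23.76.
E[X] = 0.32·8.3 + 0.68·4.4 = 5.648.
E[X²] = 0.32·77.19 + 0.68·23.76 = 40.8576.
Var(X) = E[X²] − (E[X])² = 40.8576 − 31.8999 = 8.9577.

8.958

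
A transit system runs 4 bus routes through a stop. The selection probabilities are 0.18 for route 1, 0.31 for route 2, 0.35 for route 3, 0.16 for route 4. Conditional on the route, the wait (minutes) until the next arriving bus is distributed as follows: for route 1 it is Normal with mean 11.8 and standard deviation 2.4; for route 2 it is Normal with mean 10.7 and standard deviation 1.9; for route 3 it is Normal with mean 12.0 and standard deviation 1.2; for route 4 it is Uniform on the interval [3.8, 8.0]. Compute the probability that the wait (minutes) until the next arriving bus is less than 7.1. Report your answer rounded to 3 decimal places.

0.139

Conditional on each route, P(X < 7.1): 1: 0.0250955; 2: 0.0290636; 3: 2.21971e-05; 4: 0.785714.
By total probability, P(X < 7.1) = 0.18·0.0250955 + 0.31·0.0290636 + 0.35·2.21971e-05 + 0.16·0.785714 = 0.139249.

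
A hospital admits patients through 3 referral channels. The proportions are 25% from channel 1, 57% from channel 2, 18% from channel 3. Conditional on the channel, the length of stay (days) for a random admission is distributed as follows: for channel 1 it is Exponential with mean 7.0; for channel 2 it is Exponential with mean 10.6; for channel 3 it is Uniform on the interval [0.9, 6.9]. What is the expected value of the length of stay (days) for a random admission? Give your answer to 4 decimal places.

8.4940

Component means — 1: 7; 2: 10.6; 3: 3.9.
E[X] = 0.25·7 + 0.57·10.6 + 0.18·3.9 = 8.494.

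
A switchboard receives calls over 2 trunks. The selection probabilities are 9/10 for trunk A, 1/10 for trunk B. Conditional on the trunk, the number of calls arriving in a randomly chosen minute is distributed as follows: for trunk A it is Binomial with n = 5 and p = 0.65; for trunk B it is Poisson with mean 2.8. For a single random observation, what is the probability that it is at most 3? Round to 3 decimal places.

Conditional on each trunk, P(X ≤ 3): A: 0.571585; B: 0.691937.
By total probability, P(X ≤ 3) = 0.9·0.571585 + 0.1·0.691937 = 0.58362.

0.584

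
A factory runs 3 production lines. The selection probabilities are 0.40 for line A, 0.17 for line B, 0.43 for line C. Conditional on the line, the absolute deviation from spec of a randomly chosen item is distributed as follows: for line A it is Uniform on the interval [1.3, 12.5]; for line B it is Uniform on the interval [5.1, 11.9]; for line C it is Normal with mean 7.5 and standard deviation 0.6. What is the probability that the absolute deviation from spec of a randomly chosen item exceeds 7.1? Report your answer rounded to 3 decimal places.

Conditional on each line, P(X > 7.1): A: 0.482143; B: 0.705882; C: 0.747507.
By total probability, P(X > 7.1) = 0.4·0.482143 + 0.17·0.705882 + 0.43·0.747507 = 0.634285.

0.634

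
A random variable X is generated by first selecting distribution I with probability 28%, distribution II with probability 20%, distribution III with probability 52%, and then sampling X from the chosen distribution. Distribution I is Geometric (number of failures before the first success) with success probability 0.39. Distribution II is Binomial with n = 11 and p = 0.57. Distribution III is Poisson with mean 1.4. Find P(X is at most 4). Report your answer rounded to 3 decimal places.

0.797

Conditional on each component, P(X ≤ 4): I: 0.91554; II: 0.140832; III: 0.985747.
By total probability, P(X ≤ 4) = 0.28·0.91554 + 0.2·0.140832 + 0.52·0.985747 = 0.797106.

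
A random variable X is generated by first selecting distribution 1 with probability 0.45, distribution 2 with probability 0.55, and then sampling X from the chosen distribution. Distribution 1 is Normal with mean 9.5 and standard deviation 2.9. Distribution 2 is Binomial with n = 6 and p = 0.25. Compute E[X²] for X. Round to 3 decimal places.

For each component E[X²] = Var + (mean)², giving 1: 98.66; 2: 3.375.
Overall E[X²] = 0.45·98.66 + 0.55·3.375 = 46.2533.

46.253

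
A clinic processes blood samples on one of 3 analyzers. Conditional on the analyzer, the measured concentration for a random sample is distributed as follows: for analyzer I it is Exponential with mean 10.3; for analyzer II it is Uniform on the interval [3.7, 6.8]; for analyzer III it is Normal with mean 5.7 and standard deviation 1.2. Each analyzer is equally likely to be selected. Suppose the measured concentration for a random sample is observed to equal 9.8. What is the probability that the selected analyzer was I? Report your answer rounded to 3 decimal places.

Likelihoods f(9.8 | ·): I: 0.037493; II: 0; III: 0.000970144.
Posterior ∝ prior × likelihood. Numerator for I: 0.333333·0.037493 = 0.0124977.
Normalizing constant: 0.333333·0.037493 + 0.333333·0 + 0.333333·0.000970144 = 0.0128211.
P(I | observation) = 0.0124977 / 0.0128211 = 0.974777.

0.975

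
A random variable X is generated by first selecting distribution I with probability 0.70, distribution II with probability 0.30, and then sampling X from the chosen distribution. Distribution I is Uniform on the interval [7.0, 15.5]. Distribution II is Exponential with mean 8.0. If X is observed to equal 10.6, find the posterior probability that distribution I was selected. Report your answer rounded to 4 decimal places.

Likelihoods f(10.6 | ·): I: 0.117647; II: 0.0332254.
Posterior ∝ prior × likelihood. Numerator for I: 0.7·0.117647 = 0.0823529.
Normalizing constant: 0.7·0.117647 + 0.3·0.0332254 = 0.0923206.
P(I | observation) = 0.0823529 / 0.0923206 = 0.892033.

0.8920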